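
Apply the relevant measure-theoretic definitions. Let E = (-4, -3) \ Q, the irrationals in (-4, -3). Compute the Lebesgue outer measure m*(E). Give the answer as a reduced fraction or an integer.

The interval I = (-4, -3) has m(I) = -3 - (-4) = 1 (endpoints are measure-zero, so open/closed/half-open agree). Write I = (I cap Q) u (I \ Q). The rationals in I are countable, so m*(I cap Q) = 0 (cover each rational by intervals whose total length is arbitrarily small). By countable subadditivity m*(I) <= m*(I cap Q) + m*(I \ Q), hence m*(I \ Q) >= m(I) = 1. The reverse inequality m*(I \ Q) <= m*(I) = 1 is trivial since (I \ Q) is a subset of I. Therefore m*(I \ Q) = 1.

1


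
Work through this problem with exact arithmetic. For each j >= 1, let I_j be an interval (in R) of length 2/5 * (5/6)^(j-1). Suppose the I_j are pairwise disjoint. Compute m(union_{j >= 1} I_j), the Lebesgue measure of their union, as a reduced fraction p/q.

By countable additivity of the Lebesgue measure on pairwise disjoint measurable sets,
  m(union_{j >= 1} I_j) = sum_{j >= 1} m(I_j) = sum_{j >= 1} a * r^(j-1),
  with a = 2/5 and r = 5/6.
Since 0 < r = 5/6 < 1, the geometric series converges:
  sum_{j >= 1} a * r^(j-1) = a / (1 - r).
  = 2/5 / (1 - 5/6)
  = 2/5 / (1/6)
  = 12/5.

12/5


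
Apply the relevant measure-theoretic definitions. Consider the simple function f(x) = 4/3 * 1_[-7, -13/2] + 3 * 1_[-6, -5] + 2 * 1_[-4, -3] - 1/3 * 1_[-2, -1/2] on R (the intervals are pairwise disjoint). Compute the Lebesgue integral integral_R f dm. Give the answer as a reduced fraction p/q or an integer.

For a simple function f = sum_i c_i * 1_{A_i} with disjoint A_i,
  integral f dm = sum_i c_i * m(A_i).
Lengths of the A_i:
  m(A_1) = -13/2 - (-7) = 1/2.
  m(A_2) = -5 - (-6) = 1.
  m(A_3) = -3 - (-4) = 1.
  m(A_4) = -1/2 - (-2) = 3/2.
Contributions c_i * m(A_i):
  (4/3) * (1/2) = 2/3.
  (3) * (1) = 3.
  (2) * (1) = 2.
  (-1/3) * (3/2) = -1/2.
Total: 2/3 + 3 + 2 - 1/2 = 31/6.

31/6


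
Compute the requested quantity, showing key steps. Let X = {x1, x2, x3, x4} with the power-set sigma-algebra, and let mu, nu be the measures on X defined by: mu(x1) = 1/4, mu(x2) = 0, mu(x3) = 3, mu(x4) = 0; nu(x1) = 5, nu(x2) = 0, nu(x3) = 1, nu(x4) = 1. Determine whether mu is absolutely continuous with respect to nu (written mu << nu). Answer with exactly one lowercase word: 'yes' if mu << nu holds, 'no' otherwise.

mu << nu means: every nu-null measurable set is also mu-null; equivalently, for every atom x, if nu({x}) = 0 then mu({x}) = 0.
Checking each atom:
  x1: nu = 5 > 0 -> no constraint.
  x2: nu = 0, mu = 0 -> consistent with mu << nu.
  x3: nu = 1 > 0 -> no constraint.
  x4: nu = 1 > 0 -> no constraint.
No atom violates the condition. Therefore mu << nu.

yes


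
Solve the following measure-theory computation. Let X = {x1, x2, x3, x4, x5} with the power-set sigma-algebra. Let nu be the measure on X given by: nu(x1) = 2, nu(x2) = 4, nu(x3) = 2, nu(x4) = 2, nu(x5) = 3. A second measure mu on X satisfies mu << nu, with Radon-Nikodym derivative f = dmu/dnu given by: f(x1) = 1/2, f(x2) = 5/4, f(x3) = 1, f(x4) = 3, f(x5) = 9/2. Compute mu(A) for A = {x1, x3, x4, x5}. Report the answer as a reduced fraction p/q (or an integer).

By the defining property of the Radon-Nikodym derivative, for every measurable set A,
  mu(A) = integral_A f dnu.
Since nu is a discrete measure concentrated on the atoms of X, the integral over A reduces to the sum
  mu(A) = sum_{x in A} f(x) * nu({x}).
Computing each term:
  x1: f(x1) * nu(x1) = 1/2 * 2 = 1.
  x3: f(x3) * nu(x3) = 1 * 2 = 2.
  x4: f(x4) * nu(x4) = 3 * 2 = 6.
  x5: f(x5) * nu(x5) = 9/2 * 3 = 27/2.
Summing: mu(A) = 1 + 2 + 6 + 27/2 = 45/2.

45/2


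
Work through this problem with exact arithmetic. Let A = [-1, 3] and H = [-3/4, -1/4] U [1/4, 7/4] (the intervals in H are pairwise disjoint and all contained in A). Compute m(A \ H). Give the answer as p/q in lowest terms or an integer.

The ambient interval has length m(A) = 3 - (-1) = 4.
Since the holes are disjoint and sit inside A, by finite additivity
  m(H) = sum_i (b_i - a_i), and m(A \ H) = m(A) - m(H).
Computing the hole measures:
  m(H_1) = -1/4 - (-3/4) = 1/2.
  m(H_2) = 7/4 - 1/4 = 3/2.
Summed: m(H) = 1/2 + 3/2 = 2.
So m(A \ H) = 4 - 2 = 2.

2


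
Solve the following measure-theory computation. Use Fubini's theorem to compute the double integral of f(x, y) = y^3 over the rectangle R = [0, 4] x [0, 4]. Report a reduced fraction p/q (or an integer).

f(x, y) is a tensor product of a function of x and a function of y, and both factors are bounded continuous (hence Lebesgue integrable) on the rectangle, so Fubini's theorem applies:
  integral_R f d(m x m) = (integral_a1^b1 1 dx) * (integral_a2^b2 y^3 dy).
Inner integral in x: integral_{0}^{4} 1 dx = (4^1 - 0^1)/1
  = 4.
Inner integral in y: integral_{0}^{4} y^3 dy = (4^4 - 0^4)/4
  = 64.
Product: (4) * (64) = 256.

256


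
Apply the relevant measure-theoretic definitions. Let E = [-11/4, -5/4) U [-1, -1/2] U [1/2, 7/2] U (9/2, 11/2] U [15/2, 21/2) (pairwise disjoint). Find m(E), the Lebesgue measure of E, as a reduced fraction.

For pairwise disjoint intervals, m(union_i I_i) = sum_i m(I_i),
and m is invariant under swapping open/closed endpoints (single points have measure 0).
So m(E) = sum_i (b_i - a_i).
  I_1 has length -5/4 - (-11/4) = 3/2.
  I_2 has length -1/2 - (-1) = 1/2.
  I_3 has length 7/2 - 1/2 = 3.
  I_4 has length 11/2 - 9/2 = 1.
  I_5 has length 21/2 - 15/2 = 3.
Summing:
  m(E) = 3/2 + 1/2 + 3 + 1 + 3 = 9.

9


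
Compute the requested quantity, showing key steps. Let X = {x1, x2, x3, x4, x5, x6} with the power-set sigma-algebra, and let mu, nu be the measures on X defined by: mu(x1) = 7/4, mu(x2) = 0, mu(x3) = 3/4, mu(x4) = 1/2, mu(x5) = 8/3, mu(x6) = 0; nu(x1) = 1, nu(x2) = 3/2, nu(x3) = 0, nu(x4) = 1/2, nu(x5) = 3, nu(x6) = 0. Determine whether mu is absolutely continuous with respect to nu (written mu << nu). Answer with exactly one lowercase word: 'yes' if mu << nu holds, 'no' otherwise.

mu << nu means: every nu-null measurable set is also mu-null; equivalently, for every atom x, if nu({x}) = 0 then mu({x}) = 0.
Checking each atom:
  x1: nu = 1 > 0 -> no constraint.
  x2: nu = 3/2 > 0 -> no constraint.
  x3: nu = 0, mu = 3/4 > 0 -> violates mu << nu.
  x4: nu = 1/2 > 0 -> no constraint.
  x5: nu = 3 > 0 -> no constraint.
  x6: nu = 0, mu = 0 -> consistent with mu << nu.
The atom(s) x3 violate the condition (nu = 0 but mu > 0). Therefore mu is NOT absolutely continuous w.r.t. nu.

no


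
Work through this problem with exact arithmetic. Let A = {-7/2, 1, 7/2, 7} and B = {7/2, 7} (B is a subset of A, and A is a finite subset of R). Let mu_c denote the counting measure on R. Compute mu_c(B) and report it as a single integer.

Counting measure assigns mu_c(E) = |E| (number of elements) when E is finite.
B has 2 element(s), so mu_c(B) = 2.

2


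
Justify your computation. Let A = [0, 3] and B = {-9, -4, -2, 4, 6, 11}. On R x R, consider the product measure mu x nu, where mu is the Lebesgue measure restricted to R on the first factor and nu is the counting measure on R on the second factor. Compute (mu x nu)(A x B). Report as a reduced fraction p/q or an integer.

For a measurable rectangle A x B, the product measure satisfies
  (mu x nu)(A x B) = mu(A) * nu(B).
  mu(A) = 3.
  nu(B) = 6.
  (mu x nu)(A x B) = 3 * 6 = 18.

18


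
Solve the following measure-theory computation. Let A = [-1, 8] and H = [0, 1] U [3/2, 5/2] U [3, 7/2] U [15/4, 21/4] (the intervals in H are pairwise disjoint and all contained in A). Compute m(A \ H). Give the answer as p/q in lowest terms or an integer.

The ambient interval has length m(A) = 8 - (-1) = 9.
Since the holes are disjoint and sit inside A, by finite additivity
  m(H) = sum_i (b_i - a_i), and m(A \ H) = m(A) - m(H).
Computing the hole measures:
  m(H_1) = 1 - 0 = 1.
  m(H_2) = 5/2 - 3/2 = 1.
  m(H_3) = 7/2 - 3 = 1/2.
  m(H_4) = 21/4 - 15/4 = 3/2.
Summed: m(H) = 1 + 1 + 1/2 + 3/2 = 4.
So m(A \ H) = 9 - 4 = 5.

5


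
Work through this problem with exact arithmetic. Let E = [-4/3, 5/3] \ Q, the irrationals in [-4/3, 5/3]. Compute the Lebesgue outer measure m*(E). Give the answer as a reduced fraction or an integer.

The interval I = [-4/3, 5/3] has m(I) = 5/3 - (-4/3) = 3 (endpoints are measure-zero, so open/closed/half-open agree). Write I = (I cap Q) u (I \ Q). The rationals in I are countable, so m*(I cap Q) = 0 (cover each rational by intervals whose total length is arbitrarily small). By countable subadditivity m*(I) <= m*(I cap Q) + m*(I \ Q), hence m*(I \ Q) >= m(I) = 3. The reverse inequality m*(I \ Q) <= m*(I) = 3 is trivial since (I \ Q) is a subset of I. Therefore m*(I \ Q) = 3.

3


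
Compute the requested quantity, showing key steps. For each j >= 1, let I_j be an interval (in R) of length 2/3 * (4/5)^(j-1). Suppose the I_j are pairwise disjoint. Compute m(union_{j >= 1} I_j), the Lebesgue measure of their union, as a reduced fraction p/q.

By countable additivity of the Lebesgue measure on pairwise disjoint measurable sets,
  m(union_{j >= 1} I_j) = sum_{j >= 1} m(I_j) = sum_{j >= 1} a * r^(j-1),
  with a = 2/3 and r = 4/5.
Since 0 < r = 4/5 < 1, the geometric series converges:
  sum_{j >= 1} a * r^(j-1) = a / (1 - r).
  = 2/3 / (1 - 4/5)
  = 2/3 / (1/5)
  = 10/3.

10/3


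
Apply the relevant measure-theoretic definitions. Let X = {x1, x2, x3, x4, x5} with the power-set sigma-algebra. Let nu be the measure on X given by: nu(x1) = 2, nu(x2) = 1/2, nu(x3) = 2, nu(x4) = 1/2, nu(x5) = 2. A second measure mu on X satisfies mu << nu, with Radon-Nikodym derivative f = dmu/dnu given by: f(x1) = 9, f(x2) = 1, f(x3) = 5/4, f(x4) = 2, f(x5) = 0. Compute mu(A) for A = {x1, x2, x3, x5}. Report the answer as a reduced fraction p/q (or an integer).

By the defining property of the Radon-Nikodym derivative, for every measurable set A,
  mu(A) = integral_A f dnu.
Since nu is a discrete measure concentrated on the atoms of X, the integral over A reduces to the sum
  mu(A) = sum_{x in A} f(x) * nu({x}).
Computing each term:
  x1: f(x1) * nu(x1) = 9 * 2 = 18.
  x2: f(x2) * nu(x2) = 1 * 1/2 = 1/2.
  x3: f(x3) * nu(x3) = 5/4 * 2 = 5/2.
  x5: f(x5) * nu(x5) = 0 * 2 = 0.
Summing: mu(A) = 18 + 1/2 + 5/2 + 0 = 21.

21


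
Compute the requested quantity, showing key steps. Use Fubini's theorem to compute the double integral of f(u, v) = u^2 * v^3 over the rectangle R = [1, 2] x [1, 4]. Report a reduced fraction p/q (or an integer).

f(u, v) is a tensor product of a function of u and a function of v, and both factors are bounded continuous (hence Lebesgue integrable) on the rectangle, so Fubini's theorem applies:
  integral_R f d(m x m) = (integral_a1^b1 u^2 du) * (integral_a2^b2 v^3 dv).
Inner integral in u: integral_{1}^{2} u^2 du = (2^3 - 1^3)/3
  = 7/3.
Inner integral in v: integral_{1}^{4} v^3 dv = (4^4 - 1^4)/4
  = 255/4.
Product: (7/3) * (255/4) = 595/4.

595/4


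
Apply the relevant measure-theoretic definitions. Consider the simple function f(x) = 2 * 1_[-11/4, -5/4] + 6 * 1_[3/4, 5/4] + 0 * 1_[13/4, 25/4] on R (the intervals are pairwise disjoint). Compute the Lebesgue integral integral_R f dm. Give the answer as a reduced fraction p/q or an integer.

For a simple function f = sum_i c_i * 1_{A_i} with disjoint A_i,
  integral f dm = sum_i c_i * m(A_i).
Lengths of the A_i:
  m(A_1) = -5/4 - (-11/4) = 3/2.
  m(A_2) = 5/4 - 3/4 = 1/2.
  m(A_3) = 25/4 - 13/4 = 3.
Contributions c_i * m(A_i):
  (2) * (3/2) = 3.
  (6) * (1/2) = 3.
  (0) * (3) = 0.
Total: 3 + 3 + 0 = 6.

6


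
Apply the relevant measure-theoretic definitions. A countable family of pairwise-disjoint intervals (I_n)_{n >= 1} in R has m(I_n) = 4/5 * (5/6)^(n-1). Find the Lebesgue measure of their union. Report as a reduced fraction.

By countable additivity of the Lebesgue measure on pairwise disjoint measurable sets,
  m(union_{n >= 1} I_n) = sum_{n >= 1} m(I_n) = sum_{n >= 1} a * r^(n-1),
  with a = 4/5 and r = 5/6.
Since 0 < r = 5/6 < 1, the geometric series converges:
  sum_{n >= 1} a * r^(n-1) = a / (1 - r).
  = 4/5 / (1 - 5/6)
  = 4/5 / (1/6)
  = 24/5.

24/5


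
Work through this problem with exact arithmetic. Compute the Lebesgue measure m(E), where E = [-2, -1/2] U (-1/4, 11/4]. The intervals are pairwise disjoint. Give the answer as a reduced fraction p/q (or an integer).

For pairwise disjoint intervals, m(union_i I_i) = sum_i m(I_i),
and m is invariant under swapping open/closed endpoints (single points have measure 0).
So m(E) = sum_i (b_i - a_i).
  I_1 has length -1/2 - (-2) = 3/2.
  I_2 has length 11/4 - (-1/4) = 3.
Summing:
  m(E) = 3/2 + 3 = 9/2.

9/2


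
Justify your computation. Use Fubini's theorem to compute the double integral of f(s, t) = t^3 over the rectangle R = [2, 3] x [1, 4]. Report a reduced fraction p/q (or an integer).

f(s, t) is a tensor product of a function of s and a function of t, and both factors are bounded continuous (hence Lebesgue integrable) on the rectangle, so Fubini's theorem applies:
  integral_R f d(m x m) = (integral_a1^b1 1 ds) * (integral_a2^b2 t^3 dt).
Inner integral in s: integral_{2}^{3} 1 ds = (3^1 - 2^1)/1
  = 1.
Inner integral in t: integral_{1}^{4} t^3 dt = (4^4 - 1^4)/4
  = 255/4.
Product: (1) * (255/4) = 255/4.

255/4


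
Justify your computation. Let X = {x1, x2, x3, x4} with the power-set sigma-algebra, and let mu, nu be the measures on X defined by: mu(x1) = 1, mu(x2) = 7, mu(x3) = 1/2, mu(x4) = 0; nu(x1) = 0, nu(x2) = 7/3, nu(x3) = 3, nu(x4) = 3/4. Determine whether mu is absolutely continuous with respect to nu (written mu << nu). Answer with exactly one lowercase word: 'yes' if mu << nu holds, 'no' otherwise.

mu << nu means: every nu-null measurable set is also mu-null; equivalently, for every atom x, if nu({x}) = 0 then mu({x}) = 0.
Checking each atom:
  x1: nu = 0, mu = 1 > 0 -> violates mu << nu.
  x2: nu = 7/3 > 0 -> no constraint.
  x3: nu = 3 > 0 -> no constraint.
  x4: nu = 3/4 > 0 -> no constraint.
The atom(s) x1 violate the condition (nu = 0 but mu > 0). Therefore mu is NOT absolutely continuous w.r.t. nu.

no


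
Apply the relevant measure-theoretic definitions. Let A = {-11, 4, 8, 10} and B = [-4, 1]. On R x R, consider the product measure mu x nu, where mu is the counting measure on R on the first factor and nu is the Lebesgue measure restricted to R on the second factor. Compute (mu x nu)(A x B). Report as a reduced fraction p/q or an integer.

For a measurable rectangle A x B, the product measure satisfies
  (mu x nu)(A x B) = mu(A) * nu(B).
  mu(A) = 4.
  nu(B) = 5.
  (mu x nu)(A x B) = 4 * 5 = 20.

20


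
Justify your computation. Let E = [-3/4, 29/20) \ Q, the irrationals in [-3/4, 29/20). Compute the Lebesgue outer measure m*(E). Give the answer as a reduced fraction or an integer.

The interval I = [-3/4, 29/20) has m(I) = 29/20 - (-3/4) = 11/5 (endpoints are measure-zero, so open/closed/half-open agree). Write I = (I cap Q) u (I \ Q). The rationals in I are countable, so m*(I cap Q) = 0 (cover each rational by intervals whose total length is arbitrarily small). By countable subadditivity m*(I) <= m*(I cap Q) + m*(I \ Q), hence m*(I \ Q) >= m(I) = 11/5. The reverse inequality m*(I \ Q) <= m*(I) = 11/5 is trivial since (I \ Q) is a subset of I. Therefore m*(I \ Q) = 11/5.

11/5


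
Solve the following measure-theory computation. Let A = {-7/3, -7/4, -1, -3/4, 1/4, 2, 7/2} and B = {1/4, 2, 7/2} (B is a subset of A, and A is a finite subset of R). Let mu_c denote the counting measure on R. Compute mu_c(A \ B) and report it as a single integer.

Counting measure assigns mu_c(E) = |E| (number of elements) when E is finite. For B subset A, A \ B is the set of elements of A not in B, so |A \ B| = |A| - |B|.
|A| = 7, |B| = 3, so mu_c(A \ B) = 7 - 3 = 4.

4


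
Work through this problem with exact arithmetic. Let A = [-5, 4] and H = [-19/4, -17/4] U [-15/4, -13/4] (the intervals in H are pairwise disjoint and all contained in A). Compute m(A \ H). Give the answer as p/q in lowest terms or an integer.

The ambient interval has length m(A) = 4 - (-5) = 9.
Since the holes are disjoint and sit inside A, by finite additivity
  m(H) = sum_i (b_i - a_i), and m(A \ H) = m(A) - m(H).
Computing the hole measures:
  m(H_1) = -17/4 - (-19/4) = 1/2.
  m(H_2) = -13/4 - (-15/4) = 1/2.
Summed: m(H) = 1/2 + 1/2 = 1.
So m(A \ H) = 9 - 1 = 8.

8


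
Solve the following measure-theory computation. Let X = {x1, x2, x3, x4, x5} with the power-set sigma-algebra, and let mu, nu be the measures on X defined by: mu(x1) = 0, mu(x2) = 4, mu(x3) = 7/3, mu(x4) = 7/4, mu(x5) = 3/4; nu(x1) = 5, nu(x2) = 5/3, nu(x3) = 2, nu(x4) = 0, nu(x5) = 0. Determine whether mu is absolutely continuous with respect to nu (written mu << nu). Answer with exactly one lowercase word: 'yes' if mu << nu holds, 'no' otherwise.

mu << nu means: every nu-null measurable set is also mu-null; equivalently, for every atom x, if nu({x}) = 0 then mu({x}) = 0.
Checking each atom:
  x1: nu = 5 > 0 -> no constraint.
  x2: nu = 5/3 > 0 -> no constraint.
  x3: nu = 2 > 0 -> no constraint.
  x4: nu = 0, mu = 7/4 > 0 -> violates mu << nu.
  x5: nu = 0, mu = 3/4 > 0 -> violates mu << nu.
The atom(s) x4, x5 violate the condition (nu = 0 but mu > 0). Therefore mu is NOT absolutely continuous w.r.t. nu.

no


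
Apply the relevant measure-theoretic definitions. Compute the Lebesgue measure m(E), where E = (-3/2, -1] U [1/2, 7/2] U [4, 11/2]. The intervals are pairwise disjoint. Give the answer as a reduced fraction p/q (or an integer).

For pairwise disjoint intervals, m(union_i I_i) = sum_i m(I_i),
and m is invariant under swapping open/closed endpoints (single points have measure 0).
So m(E) = sum_i (b_i - a_i).
  I_1 has length -1 - (-3/2) = 1/2.
  I_2 has length 7/2 - 1/2 = 3.
  I_3 has length 11/2 - 4 = 3/2.
Summing:
  m(E) = 1/2 + 3 + 3/2 = 5.

5


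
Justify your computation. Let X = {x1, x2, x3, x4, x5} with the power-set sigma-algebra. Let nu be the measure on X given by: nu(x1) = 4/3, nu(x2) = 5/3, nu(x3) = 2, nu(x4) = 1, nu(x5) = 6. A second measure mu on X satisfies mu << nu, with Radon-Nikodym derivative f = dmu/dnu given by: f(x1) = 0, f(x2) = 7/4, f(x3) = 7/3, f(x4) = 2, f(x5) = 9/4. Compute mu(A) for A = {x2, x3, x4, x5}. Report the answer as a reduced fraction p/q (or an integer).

By the defining property of the Radon-Nikodym derivative, for every measurable set A,
  mu(A) = integral_A f dnu.
Since nu is a discrete measure concentrated on the atoms of X, the integral over A reduces to the sum
  mu(A) = sum_{x in A} f(x) * nu({x}).
Computing each term:
  x2: f(x2) * nu(x2) = 7/4 * 5/3 = 35/12.
  x3: f(x3) * nu(x3) = 7/3 * 2 = 14/3.
  x4: f(x4) * nu(x4) = 2 * 1 = 2.
  x5: f(x5) * nu(x5) = 9/4 * 6 = 27/2.
Summing: mu(A) = 35/12 + 14/3 + 2 + 27/2 = 277/12.

277/12


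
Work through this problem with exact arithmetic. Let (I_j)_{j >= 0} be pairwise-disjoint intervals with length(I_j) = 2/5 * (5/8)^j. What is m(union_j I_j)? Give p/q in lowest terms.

By countable additivity of the Lebesgue measure on pairwise disjoint measurable sets,
  m(union_{j >= 0} I_j) = sum_{j >= 0} m(I_j) = sum_{j >= 0} a * r^j,
  with a = 2/5 and r = 5/8.
Since 0 < r = 5/8 < 1, the geometric series converges:
  sum_{j >= 0} a * r^j = a / (1 - r).
  = 2/5 / (1 - 5/8)
  = 2/5 / (3/8)
  = 16/15.

16/15


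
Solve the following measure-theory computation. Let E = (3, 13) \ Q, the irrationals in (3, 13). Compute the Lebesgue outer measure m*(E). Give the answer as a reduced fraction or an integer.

The interval I = (3, 13) has m(I) = 13 - 3 = 10 (endpoints are measure-zero, so open/closed/half-open agree). Write I = (I cap Q) u (I \ Q). The rationals in I are countable, so m*(I cap Q) = 0 (cover each rational by intervals whose total length is arbitrarily small). By countable subadditivity m*(I) <= m*(I cap Q) + m*(I \ Q), hence m*(I \ Q) >= m(I) = 10. The reverse inequality m*(I \ Q) <= m*(I) = 10 is trivial since (I \ Q) is a subset of I. Therefore m*(I \ Q) = 10.

10


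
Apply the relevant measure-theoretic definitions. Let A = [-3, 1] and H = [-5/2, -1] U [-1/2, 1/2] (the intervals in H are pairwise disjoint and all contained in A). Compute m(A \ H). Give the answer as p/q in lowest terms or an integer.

The ambient interval has length m(A) = 1 - (-3) = 4.
Since the holes are disjoint and sit inside A, by finite additivity
  m(H) = sum_i (b_i - a_i), and m(A \ H) = m(A) - m(H).
Computing the hole measures:
  m(H_1) = -1 - (-5/2) = 3/2.
  m(H_2) = 1/2 - (-1/2) = 1.
Summed: m(H) = 3/2 + 1 = 5/2.
So m(A \ H) = 4 - 5/2 = 3/2.

3/2


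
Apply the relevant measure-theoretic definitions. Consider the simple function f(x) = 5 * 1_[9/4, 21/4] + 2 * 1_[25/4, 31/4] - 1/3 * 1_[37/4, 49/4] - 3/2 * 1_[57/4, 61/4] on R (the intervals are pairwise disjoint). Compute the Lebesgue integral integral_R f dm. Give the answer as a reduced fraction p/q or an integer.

For a simple function f = sum_i c_i * 1_{A_i} with disjoint A_i,
  integral f dm = sum_i c_i * m(A_i).
Lengths of the A_i:
  m(A_1) = 21/4 - 9/4 = 3.
  m(A_2) = 31/4 - 25/4 = 3/2.
  m(A_3) = 49/4 - 37/4 = 3.
  m(A_4) = 61/4 - 57/4 = 1.
Contributions c_i * m(A_i):
  (5) * (3) = 15.
  (2) * (3/2) = 3.
  (-1/3) * (3) = -1.
  (-3/2) * (1) = -3/2.
Total: 15 + 3 - 1 - 3/2 = 31/2.

31/2


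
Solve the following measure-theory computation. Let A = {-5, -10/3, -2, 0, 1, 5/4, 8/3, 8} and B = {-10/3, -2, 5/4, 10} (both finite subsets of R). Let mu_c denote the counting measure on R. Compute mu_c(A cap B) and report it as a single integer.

Counting measure on a finite set equals cardinality. mu_c(A cap B) = |A cap B| (elements appearing in both).
Enumerating the elements of A that also lie in B gives 3 element(s).
So mu_c(A cap B) = 3.

3


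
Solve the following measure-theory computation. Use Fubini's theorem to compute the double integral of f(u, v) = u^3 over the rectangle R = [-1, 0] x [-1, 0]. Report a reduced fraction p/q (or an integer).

f(u, v) is a tensor product of a function of u and a function of v, and both factors are bounded continuous (hence Lebesgue integrable) on the rectangle, so Fubini's theorem applies:
  integral_R f d(m x m) = (integral_a1^b1 u^3 du) * (integral_a2^b2 1 dv).
Inner integral in u: integral_{-1}^{0} u^3 du = (0^4 - (-1)^4)/4
  = -1/4.
Inner integral in v: integral_{-1}^{0} 1 dv = (0^1 - (-1)^1)/1
  = 1.
Product: (-1/4) * (1) = -1/4.

-1/4


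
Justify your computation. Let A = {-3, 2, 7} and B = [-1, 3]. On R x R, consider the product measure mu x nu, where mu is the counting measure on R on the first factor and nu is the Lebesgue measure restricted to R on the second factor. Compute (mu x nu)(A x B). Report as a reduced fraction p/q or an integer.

For a measurable rectangle A x B, the product measure satisfies
  (mu x nu)(A x B) = mu(A) * nu(B).
  mu(A) = 3.
  nu(B) = 4.
  (mu x nu)(A x B) = 3 * 4 = 12.

12


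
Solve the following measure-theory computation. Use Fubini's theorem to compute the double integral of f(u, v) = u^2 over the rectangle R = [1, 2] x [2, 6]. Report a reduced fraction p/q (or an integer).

f(u, v) is a tensor product of a function of u and a function of v, and both factors are bounded continuous (hence Lebesgue integrable) on the rectangle, so Fubini's theorem applies:
  integral_R f d(m x m) = (integral_a1^b1 u^2 du) * (integral_a2^b2 1 dv).
Inner integral in u: integral_{1}^{2} u^2 du = (2^3 - 1^3)/3
  = 7/3.
Inner integral in v: integral_{2}^{6} 1 dv = (6^1 - 2^1)/1
  = 4.
Product: (7/3) * (4) = 28/3.

28/3


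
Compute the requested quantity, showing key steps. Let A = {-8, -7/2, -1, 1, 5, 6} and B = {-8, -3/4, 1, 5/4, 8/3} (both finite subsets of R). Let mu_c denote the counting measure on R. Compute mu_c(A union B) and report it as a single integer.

Counting measure on a finite set equals cardinality. By inclusion-exclusion, |A union B| = |A| + |B| - |A cap B|.
|A| = 6, |B| = 5, |A cap B| = 2.
So mu_c(A union B) = 6 + 5 - 2 = 9.

9


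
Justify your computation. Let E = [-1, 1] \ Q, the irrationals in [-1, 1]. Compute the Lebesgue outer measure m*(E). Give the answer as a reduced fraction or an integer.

The interval I = [-1, 1] has m(I) = 1 - (-1) = 2 (endpoints are measure-zero, so open/closed/half-open agree). Write I = (I cap Q) u (I \ Q). The rationals in I are countable, so m*(I cap Q) = 0 (cover each rational by intervals whose total length is arbitrarily small). By countable subadditivity m*(I) <= m*(I cap Q) + m*(I \ Q), hence m*(I \ Q) >= m(I) = 2. The reverse inequality m*(I \ Q) <= m*(I) = 2 is trivial since (I \ Q) is a subset of I. Therefore m*(I \ Q) = 2.

2


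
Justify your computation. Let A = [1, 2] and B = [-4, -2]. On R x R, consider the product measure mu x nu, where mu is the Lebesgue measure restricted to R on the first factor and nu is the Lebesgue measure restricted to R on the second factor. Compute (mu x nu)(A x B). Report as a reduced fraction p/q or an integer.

For a measurable rectangle A x B, the product measure satisfies
  (mu x nu)(A x B) = mu(A) * nu(B).
  mu(A) = 1.
  nu(B) = 2.
  (mu x nu)(A x B) = 1 * 2 = 2.

2


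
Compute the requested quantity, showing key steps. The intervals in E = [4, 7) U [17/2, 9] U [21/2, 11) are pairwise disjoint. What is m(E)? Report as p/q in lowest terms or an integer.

For pairwise disjoint intervals, m(union_i I_i) = sum_i m(I_i),
and m is invariant under swapping open/closed endpoints (single points have measure 0).
So m(E) = sum_i (b_i - a_i).
  I_1 has length 7 - 4 = 3.
  I_2 has length 9 - 17/2 = 1/2.
  I_3 has length 11 - 21/2 = 1/2.
Summing:
  m(E) = 3 + 1/2 + 1/2 = 4.

4


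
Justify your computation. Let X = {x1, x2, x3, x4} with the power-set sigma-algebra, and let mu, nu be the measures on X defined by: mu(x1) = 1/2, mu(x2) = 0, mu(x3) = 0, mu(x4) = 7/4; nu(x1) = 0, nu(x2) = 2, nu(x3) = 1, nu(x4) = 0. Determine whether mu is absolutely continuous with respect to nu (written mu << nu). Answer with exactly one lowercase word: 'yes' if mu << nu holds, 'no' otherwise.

mu << nu means: every nu-null measurable set is also mu-null; equivalently, for every atom x, if nu({x}) = 0 then mu({x}) = 0.
Checking each atom:
  x1: nu = 0, mu = 1/2 > 0 -> violates mu << nu.
  x2: nu = 2 > 0 -> no constraint.
  x3: nu = 1 > 0 -> no constraint.
  x4: nu = 0, mu = 7/4 > 0 -> violates mu << nu.
The atom(s) x1, x4 violate the condition (nu = 0 but mu > 0). Therefore mu is NOT absolutely continuous w.r.t. nu.

no


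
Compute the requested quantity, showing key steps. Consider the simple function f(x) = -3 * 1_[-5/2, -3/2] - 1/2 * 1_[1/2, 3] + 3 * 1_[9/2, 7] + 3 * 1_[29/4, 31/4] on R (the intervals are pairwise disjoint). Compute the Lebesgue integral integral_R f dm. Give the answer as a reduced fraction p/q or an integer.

For a simple function f = sum_i c_i * 1_{A_i} with disjoint A_i,
  integral f dm = sum_i c_i * m(A_i).
Lengths of the A_i:
  m(A_1) = -3/2 - (-5/2) = 1.
  m(A_2) = 3 - 1/2 = 5/2.
  m(A_3) = 7 - 9/2 = 5/2.
  m(A_4) = 31/4 - 29/4 = 1/2.
Contributions c_i * m(A_i):
  (-3) * (1) = -3.
  (-1/2) * (5/2) = -5/4.
  (3) * (5/2) = 15/2.
  (3) * (1/2) = 3/2.
Total: -3 - 5/4 + 15/2 + 3/2 = 19/4.

19/4


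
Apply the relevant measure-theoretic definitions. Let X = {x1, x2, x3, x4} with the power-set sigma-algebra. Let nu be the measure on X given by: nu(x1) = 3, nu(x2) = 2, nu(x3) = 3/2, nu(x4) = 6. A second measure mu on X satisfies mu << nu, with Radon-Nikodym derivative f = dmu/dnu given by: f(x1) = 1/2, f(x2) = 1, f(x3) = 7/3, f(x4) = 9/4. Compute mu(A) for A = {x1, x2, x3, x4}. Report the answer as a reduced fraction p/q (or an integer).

By the defining property of the Radon-Nikodym derivative, for every measurable set A,
  mu(A) = integral_A f dnu.
Since nu is a discrete measure concentrated on the atoms of X, the integral over A reduces to the sum
  mu(A) = sum_{x in A} f(x) * nu({x}).
Computing each term:
  x1: f(x1) * nu(x1) = 1/2 * 3 = 3/2.
  x2: f(x2) * nu(x2) = 1 * 2 = 2.
  x3: f(x3) * nu(x3) = 7/3 * 3/2 = 7/2.
  x4: f(x4) * nu(x4) = 9/4 * 6 = 27/2.
Summing: mu(A) = 3/2 + 2 + 7/2 + 27/2 = 41/2.

41/2


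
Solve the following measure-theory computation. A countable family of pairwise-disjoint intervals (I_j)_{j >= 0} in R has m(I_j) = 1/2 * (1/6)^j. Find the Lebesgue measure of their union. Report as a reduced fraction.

By countable additivity of the Lebesgue measure on pairwise disjoint measurable sets,
  m(union_{j >= 0} I_j) = sum_{j >= 0} m(I_j) = sum_{j >= 0} a * r^j,
  with a = 1/2 and r = 1/6.
Since 0 < r = 1/6 < 1, the geometric series converges:
  sum_{j >= 0} a * r^j = a / (1 - r).
  = 1/2 / (1 - 1/6)
  = 1/2 / (5/6)
  = 3/5.

3/5


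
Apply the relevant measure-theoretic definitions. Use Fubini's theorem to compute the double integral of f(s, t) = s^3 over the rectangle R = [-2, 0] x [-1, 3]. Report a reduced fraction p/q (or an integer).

f(s, t) is a tensor product of a function of s and a function of t, and both factors are bounded continuous (hence Lebesgue integrable) on the rectangle, so Fubini's theorem applies:
  integral_R f d(m x m) = (integral_a1^b1 s^3 ds) * (integral_a2^b2 1 dt).
Inner integral in s: integral_{-2}^{0} s^3 ds = (0^4 - (-2)^4)/4
  = -4.
Inner integral in t: integral_{-1}^{3} 1 dt = (3^1 - (-1)^1)/1
  = 4.
Product: (-4) * (4) = -16.

-16


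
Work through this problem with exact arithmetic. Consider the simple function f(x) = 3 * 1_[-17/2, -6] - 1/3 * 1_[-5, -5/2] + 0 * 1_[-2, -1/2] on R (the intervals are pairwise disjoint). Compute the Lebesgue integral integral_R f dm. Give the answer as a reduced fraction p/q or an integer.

For a simple function f = sum_i c_i * 1_{A_i} with disjoint A_i,
  integral f dm = sum_i c_i * m(A_i).
Lengths of the A_i:
  m(A_1) = -6 - (-17/2) = 5/2.
  m(A_2) = -5/2 - (-5) = 5/2.
  m(A_3) = -1/2 - (-2) = 3/2.
Contributions c_i * m(A_i):
  (3) * (5/2) = 15/2.
  (-1/3) * (5/2) = -5/6.
  (0) * (3/2) = 0.
Total: 15/2 - 5/6 + 0 = 20/3.

20/3


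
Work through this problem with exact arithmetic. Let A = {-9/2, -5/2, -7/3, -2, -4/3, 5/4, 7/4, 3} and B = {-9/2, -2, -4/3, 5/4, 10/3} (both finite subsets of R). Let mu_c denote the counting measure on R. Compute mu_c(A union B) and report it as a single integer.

Counting measure on a finite set equals cardinality. By inclusion-exclusion, |A union B| = |A| + |B| - |A cap B|.
|A| = 8, |B| = 5, |A cap B| = 4.
So mu_c(A union B) = 8 + 5 - 4 = 9.

9


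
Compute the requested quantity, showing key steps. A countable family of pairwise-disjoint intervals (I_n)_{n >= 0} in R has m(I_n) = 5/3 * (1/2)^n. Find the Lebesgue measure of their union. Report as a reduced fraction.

By countable additivity of the Lebesgue measure on pairwise disjoint measurable sets,
  m(union_{n >= 0} I_n) = sum_{n >= 0} m(I_n) = sum_{n >= 0} a * r^n,
  with a = 5/3 and r = 1/2.
Since 0 < r = 1/2 < 1, the geometric series converges:
  sum_{n >= 0} a * r^n = a / (1 - r).
  = 5/3 / (1 - 1/2)
  = 5/3 / (1/2)
  = 10/3.

10/3


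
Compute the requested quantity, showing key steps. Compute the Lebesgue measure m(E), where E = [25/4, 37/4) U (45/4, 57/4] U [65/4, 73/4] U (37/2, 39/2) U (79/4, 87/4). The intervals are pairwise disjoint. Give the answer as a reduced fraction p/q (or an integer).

For pairwise disjoint intervals, m(union_i I_i) = sum_i m(I_i),
and m is invariant under swapping open/closed endpoints (single points have measure 0).
So m(E) = sum_i (b_i - a_i).
  I_1 has length 37/4 - 25/4 = 3.
  I_2 has length 57/4 - 45/4 = 3.
  I_3 has length 73/4 - 65/4 = 2.
  I_4 has length 39/2 - 37/2 = 1.
  I_5 has length 87/4 - 79/4 = 2.
Summing:
  m(E) = 3 + 3 + 2 + 1 + 2 = 11.

11


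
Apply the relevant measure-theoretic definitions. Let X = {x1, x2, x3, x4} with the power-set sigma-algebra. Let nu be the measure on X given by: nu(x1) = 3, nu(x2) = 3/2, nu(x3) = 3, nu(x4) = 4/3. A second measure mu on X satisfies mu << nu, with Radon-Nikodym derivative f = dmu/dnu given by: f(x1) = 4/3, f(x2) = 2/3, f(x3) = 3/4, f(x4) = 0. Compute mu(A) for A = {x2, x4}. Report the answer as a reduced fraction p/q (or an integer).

By the defining property of the Radon-Nikodym derivative, for every measurable set A,
  mu(A) = integral_A f dnu.
Since nu is a discrete measure concentrated on the atoms of X, the integral over A reduces to the sum
  mu(A) = sum_{x in A} f(x) * nu({x}).
Computing each term:
  x2: f(x2) * nu(x2) = 2/3 * 3/2 = 1.
  x4: f(x4) * nu(x4) = 0 * 4/3 = 0.
Summing: mu(A) = 1 + 0 = 1.

1


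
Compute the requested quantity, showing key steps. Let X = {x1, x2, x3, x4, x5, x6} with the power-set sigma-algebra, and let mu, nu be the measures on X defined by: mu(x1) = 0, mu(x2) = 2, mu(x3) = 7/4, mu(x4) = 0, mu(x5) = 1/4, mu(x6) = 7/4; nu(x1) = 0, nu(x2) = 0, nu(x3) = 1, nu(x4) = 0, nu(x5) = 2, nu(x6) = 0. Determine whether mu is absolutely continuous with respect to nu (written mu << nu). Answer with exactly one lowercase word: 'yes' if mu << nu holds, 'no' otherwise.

mu << nu means: every nu-null measurable set is also mu-null; equivalently, for every atom x, if nu({x}) = 0 then mu({x}) = 0.
Checking each atom:
  x1: nu = 0, mu = 0 -> consistent with mu << nu.
  x2: nu = 0, mu = 2 > 0 -> violates mu << nu.
  x3: nu = 1 > 0 -> no constraint.
  x4: nu = 0, mu = 0 -> consistent with mu << nu.
  x5: nu = 2 > 0 -> no constraint.
  x6: nu = 0, mu = 7/4 > 0 -> violates mu << nu.
The atom(s) x2, x6 violate the condition (nu = 0 but mu > 0). Therefore mu is NOT absolutely continuous w.r.t. nu.

no


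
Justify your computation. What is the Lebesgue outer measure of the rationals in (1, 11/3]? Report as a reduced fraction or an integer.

The set Q cap (1, 11/3] is countable (a subset of the countable set Q). Lebesgue outer measure of any countable set is 0: each singleton {q} has m*({q}) = 0, and by countable subadditivity m*(union_k {q_k}) <= sum_k m*({q_k}) = sum_k 0 = 0. The reverse inequality m*(E) >= 0 is automatic. So m*(Q cap (1, 11/3]) = 0.

0


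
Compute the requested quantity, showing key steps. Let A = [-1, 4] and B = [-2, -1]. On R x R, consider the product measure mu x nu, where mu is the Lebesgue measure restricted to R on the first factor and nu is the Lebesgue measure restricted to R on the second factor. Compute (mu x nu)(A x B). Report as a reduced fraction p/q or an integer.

For a measurable rectangle A x B, the product measure satisfies
  (mu x nu)(A x B) = mu(A) * nu(B).
  mu(A) = 5.
  nu(B) = 1.
  (mu x nu)(A x B) = 5 * 1 = 5.

5


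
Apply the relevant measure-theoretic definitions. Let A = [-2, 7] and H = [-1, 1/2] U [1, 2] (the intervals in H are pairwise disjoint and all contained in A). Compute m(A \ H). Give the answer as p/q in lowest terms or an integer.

The ambient interval has length m(A) = 7 - (-2) = 9.
Since the holes are disjoint and sit inside A, by finite additivity
  m(H) = sum_i (b_i - a_i), and m(A \ H) = m(A) - m(H).
Computing the hole measures:
  m(H_1) = 1/2 - (-1) = 3/2.
  m(H_2) = 2 - 1 = 1.
Summed: m(H) = 3/2 + 1 = 5/2.
So m(A \ H) = 9 - 5/2 = 13/2.

13/2


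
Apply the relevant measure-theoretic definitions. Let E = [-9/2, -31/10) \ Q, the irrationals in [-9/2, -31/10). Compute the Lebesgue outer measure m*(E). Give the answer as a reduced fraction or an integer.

The interval I = [-9/2, -31/10) has m(I) = -31/10 - (-9/2) = 7/5 (endpoints are measure-zero, so open/closed/half-open agree). Write I = (I cap Q) u (I \ Q). The rationals in I are countable, so m*(I cap Q) = 0 (cover each rational by intervals whose total length is arbitrarily small). By countable subadditivity m*(I) <= m*(I cap Q) + m*(I \ Q), hence m*(I \ Q) >= m(I) = 7/5. The reverse inequality m*(I \ Q) <= m*(I) = 7/5 is trivial since (I \ Q) is a subset of I. Therefore m*(I \ Q) = 7/5.

7/5


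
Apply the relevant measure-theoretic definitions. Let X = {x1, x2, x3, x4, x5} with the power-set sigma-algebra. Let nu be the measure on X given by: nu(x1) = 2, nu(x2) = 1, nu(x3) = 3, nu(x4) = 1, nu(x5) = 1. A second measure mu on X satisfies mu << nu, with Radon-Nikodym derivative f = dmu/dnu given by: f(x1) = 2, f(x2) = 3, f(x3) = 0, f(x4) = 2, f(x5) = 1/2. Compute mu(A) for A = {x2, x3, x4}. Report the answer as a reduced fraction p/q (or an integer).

By the defining property of the Radon-Nikodym derivative, for every measurable set A,
  mu(A) = integral_A f dnu.
Since nu is a discrete measure concentrated on the atoms of X, the integral over A reduces to the sum
  mu(A) = sum_{x in A} f(x) * nu({x}).
Computing each term:
  x2: f(x2) * nu(x2) = 3 * 1 = 3.
  x3: f(x3) * nu(x3) = 0 * 3 = 0.
  x4: f(x4) * nu(x4) = 2 * 1 = 2.
Summing: mu(A) = 3 + 0 + 2 = 5.

5


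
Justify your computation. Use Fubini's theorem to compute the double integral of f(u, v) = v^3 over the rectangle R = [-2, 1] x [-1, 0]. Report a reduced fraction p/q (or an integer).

f(u, v) is a tensor product of a function of u and a function of v, and both factors are bounded continuous (hence Lebesgue integrable) on the rectangle, so Fubini's theorem applies:
  integral_R f d(m x m) = (integral_a1^b1 1 du) * (integral_a2^b2 v^3 dv).
Inner integral in u: integral_{-2}^{1} 1 du = (1^1 - (-2)^1)/1
  = 3.
Inner integral in v: integral_{-1}^{0} v^3 dv = (0^4 - (-1)^4)/4
  = -1/4.
Product: (3) * (-1/4) = -3/4.

-3/4


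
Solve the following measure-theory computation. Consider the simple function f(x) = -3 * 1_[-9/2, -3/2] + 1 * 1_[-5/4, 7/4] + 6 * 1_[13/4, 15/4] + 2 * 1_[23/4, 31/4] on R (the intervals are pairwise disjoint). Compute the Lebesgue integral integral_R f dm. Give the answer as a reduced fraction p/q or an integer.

For a simple function f = sum_i c_i * 1_{A_i} with disjoint A_i,
  integral f dm = sum_i c_i * m(A_i).
Lengths of the A_i:
  m(A_1) = -3/2 - (-9/2) = 3.
  m(A_2) = 7/4 - (-5/4) = 3.
  m(A_3) = 15/4 - 13/4 = 1/2.
  m(A_4) = 31/4 - 23/4 = 2.
Contributions c_i * m(A_i):
  (-3) * (3) = -9.
  (1) * (3) = 3.
  (6) * (1/2) = 3.
  (2) * (2) = 4.
Total: -9 + 3 + 3 + 4 = 1.

1


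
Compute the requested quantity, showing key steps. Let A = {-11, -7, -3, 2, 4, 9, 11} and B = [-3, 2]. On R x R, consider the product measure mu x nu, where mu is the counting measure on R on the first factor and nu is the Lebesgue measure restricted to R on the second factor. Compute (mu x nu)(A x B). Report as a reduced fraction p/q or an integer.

For a measurable rectangle A x B, the product measure satisfies
  (mu x nu)(A x B) = mu(A) * nu(B).
  mu(A) = 7.
  nu(B) = 5.
  (mu x nu)(A x B) = 7 * 5 = 35.

35


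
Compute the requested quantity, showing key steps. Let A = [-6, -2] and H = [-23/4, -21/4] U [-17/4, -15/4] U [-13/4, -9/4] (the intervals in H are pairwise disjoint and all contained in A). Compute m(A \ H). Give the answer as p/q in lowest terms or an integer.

The ambient interval has length m(A) = -2 - (-6) = 4.
Since the holes are disjoint and sit inside A, by finite additivity
  m(H) = sum_i (b_i - a_i), and m(A \ H) = m(A) - m(H).
Computing the hole measures:
  m(H_1) = -21/4 - (-23/4) = 1/2.
  m(H_2) = -15/4 - (-17/4) = 1/2.
  m(H_3) = -9/4 - (-13/4) = 1.
Summed: m(H) = 1/2 + 1/2 + 1 = 2.
So m(A \ H) = 4 - 2 = 2.

2


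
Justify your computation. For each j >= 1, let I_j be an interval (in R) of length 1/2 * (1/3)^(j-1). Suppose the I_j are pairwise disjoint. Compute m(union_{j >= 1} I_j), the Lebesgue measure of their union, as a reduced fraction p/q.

By countable additivity of the Lebesgue measure on pairwise disjoint measurable sets,
  m(union_{j >= 1} I_j) = sum_{j >= 1} m(I_j) = sum_{j >= 1} a * r^(j-1),
  with a = 1/2 and r = 1/3.
Since 0 < r = 1/3 < 1, the geometric series converges:
  sum_{j >= 1} a * r^(j-1) = a / (1 - r).
  = 1/2 / (1 - 1/3)
  = 1/2 / (2/3)
  = 3/4.

3/4


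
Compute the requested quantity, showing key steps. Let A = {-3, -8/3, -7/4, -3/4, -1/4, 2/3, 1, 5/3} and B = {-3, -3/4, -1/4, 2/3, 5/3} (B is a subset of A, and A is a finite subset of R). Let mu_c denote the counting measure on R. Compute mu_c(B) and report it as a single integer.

Counting measure assigns mu_c(E) = |E| (number of elements) when E is finite.
B has 5 element(s), so mu_c(B) = 5.

5


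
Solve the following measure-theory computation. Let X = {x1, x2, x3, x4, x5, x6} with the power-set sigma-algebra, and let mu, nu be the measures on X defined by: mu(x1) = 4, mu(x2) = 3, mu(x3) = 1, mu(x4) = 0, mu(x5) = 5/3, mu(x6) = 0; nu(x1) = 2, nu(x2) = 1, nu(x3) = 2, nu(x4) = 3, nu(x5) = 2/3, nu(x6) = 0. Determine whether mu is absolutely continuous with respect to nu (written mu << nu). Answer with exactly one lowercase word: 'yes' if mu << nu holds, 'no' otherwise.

mu << nu means: every nu-null measurable set is also mu-null; equivalently, for every atom x, if nu({x}) = 0 then mu({x}) = 0.
Checking each atom:
  x1: nu = 2 > 0 -> no constraint.
  x2: nu = 1 > 0 -> no constraint.
  x3: nu = 2 > 0 -> no constraint.
  x4: nu = 3 > 0 -> no constraint.
  x5: nu = 2/3 > 0 -> no constraint.
  x6: nu = 0, mu = 0 -> consistent with mu << nu.
No atom violates the condition. Therefore mu << nu.

yes
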